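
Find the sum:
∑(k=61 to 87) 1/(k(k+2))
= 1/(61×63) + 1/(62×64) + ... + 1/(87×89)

Partial fractions: 1/(k(k+2)) = (1/2)[1/k - 1/(k+2)]
Telescoping leaves the first two and last two terms:
= (1/2)[1/61 + 1/62 - 1/88 - 1/89]
= 146961/29620624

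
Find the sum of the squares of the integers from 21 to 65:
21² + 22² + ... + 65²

Use ∑_{k=1}^{n} k² = n(n+1)(2n+1)/6, then subtract the first 20 terms.
∑_{k=1}^{65} k² = 65×66×131/6 = 93665
∑_{k=1}^{20} k² = 20×21×41/6 = 2870
∑_{k=21}^{65} k² = 93665 - 2870 = 90795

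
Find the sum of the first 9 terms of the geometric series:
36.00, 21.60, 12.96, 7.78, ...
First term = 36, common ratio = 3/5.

Sₙ = a(1 - rⁿ) / (1 - r)
S_9 = 36(1 - (3/5)^9) / (1 - (3/5))
S_9 = 36(1 - (19683/1953125)) / (2/5)
S_9 = 34801956/390625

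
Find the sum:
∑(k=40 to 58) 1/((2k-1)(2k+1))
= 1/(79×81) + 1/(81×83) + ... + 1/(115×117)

Partial fractions: 1/((2k-1)(2k+1)) = (1/2)[1/(2k-1) - 1/(2k+1)]
The series telescopes:
= (1/2)[1/79 - 1/117]
= 19/9243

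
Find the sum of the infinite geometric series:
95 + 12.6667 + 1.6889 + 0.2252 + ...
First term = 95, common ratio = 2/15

For |r| < 1, S = a / (1 - r)
S = 95 / (1 - (2/15))
S = 95 / (13/15)
S = 1425/13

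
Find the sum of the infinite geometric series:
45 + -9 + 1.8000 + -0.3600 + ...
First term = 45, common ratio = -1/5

For |r| < 1, S = a / (1 - r)
S = 45 / (1 - (-1/5))
S = 45 / (6/5)
S = 75/2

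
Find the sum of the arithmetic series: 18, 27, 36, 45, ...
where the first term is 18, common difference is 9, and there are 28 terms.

Sₙ = n/2 × (first + last)
Last term = a + (n-1)d = 18 + (28-1)×9 = 261
S_28 = 28/2 × (18 + 261)
S_28 = 28/2 × 279 = 3906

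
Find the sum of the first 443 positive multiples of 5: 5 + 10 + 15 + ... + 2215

Factor out 5: = 5(1 + 2 + ... + 443) = 5 × n(n+1)/2
= 5 × 443×444/2
= 5 × 98346
= 491730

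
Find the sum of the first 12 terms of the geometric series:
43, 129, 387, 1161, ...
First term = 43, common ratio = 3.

Sₙ = a(1 - rⁿ) / (1 - r)
S_12 = 43(1 - 3^12) / (1 - 3)
S_12 = 43(1 - 531441) / (-2)
S_12 = 11425960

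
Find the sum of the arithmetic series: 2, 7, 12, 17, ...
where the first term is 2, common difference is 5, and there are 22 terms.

Sₙ = n/2 × (first + last)
Last term = a + (n-1)d = 2 + (22-1)×5 = 107
S_22 = 22/2 × (2 + 107)
S_22 = 22/2 × 109 = 1199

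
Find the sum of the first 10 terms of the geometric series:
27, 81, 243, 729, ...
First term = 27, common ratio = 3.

Sₙ = a(1 - rⁿ) / (1 - r)
S_10 = 27(1 - 3^10) / (1 - 3)
S_10 = 27(1 - 59049) / (-2)
S_10 = 797148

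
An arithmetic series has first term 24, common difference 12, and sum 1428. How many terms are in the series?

Using S = n/2 × [2a + (n-1)d]
1428 = n/2 × [2(24) + (n-1)(12)]
1428 = n/2 × [48 + 12n - 12]
2856 = n × [36 + 12n]
12n² + (36)n - 2856 = 0
Discriminant: Δ = (36)² - 4(12)(-2856) = 1296 + 137088 = 138384
√Δ = 372
n = [-(36) + √Δ] / (2·12) = (-36 + 372) / 24 = 336 / 24 = 14
(The negative root is discarded since n must be a positive integer.)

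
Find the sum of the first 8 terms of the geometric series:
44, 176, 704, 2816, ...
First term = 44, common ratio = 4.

Sₙ = a(1 - rⁿ) / (1 - r)
S_8 = 44(1 - 4^8) / (1 - 4)
S_8 = 44(1 - 65536) / (-3)
S_8 = 961180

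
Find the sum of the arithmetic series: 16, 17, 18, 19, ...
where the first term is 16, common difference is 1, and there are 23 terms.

Sₙ = n/2 × (first + last)
Last term = a + (n-1)d = 16 + (23-1)×1 = 38
S_23 = 23/2 × (16 + 38)
S_23 = 23/2 × 54 = 621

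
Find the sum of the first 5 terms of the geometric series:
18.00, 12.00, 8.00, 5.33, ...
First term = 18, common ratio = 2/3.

Sₙ = a(1 - rⁿ) / (1 - r)
S_5 = 18(1 - (2/3)^5) / (1 - (2/3))
S_5 = 18(1 - (32/243)) / (1/3)
S_5 = 422/9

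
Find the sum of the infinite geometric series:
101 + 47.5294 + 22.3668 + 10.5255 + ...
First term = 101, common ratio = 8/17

For |r| < 1, S = a / (1 - r)
S = 101 / (1 - (8/17))
S = 101 / (9/17)
S = 1717/9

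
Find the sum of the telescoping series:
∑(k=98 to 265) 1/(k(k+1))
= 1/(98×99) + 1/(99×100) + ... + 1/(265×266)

Partial fractions: 1/(k(k+1)) = 1/k - 1/(k+1)
The series telescopes:
= (1/98 - 1/99) + (1/99 - 1/100) + ... + (1/265 - 1/266)
= 1/98 - 1/266
= 6/931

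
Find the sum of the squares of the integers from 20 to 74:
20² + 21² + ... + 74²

Use ∑_{k=1}^{n} k² = n(n+1)(2n+1)/6, then subtract the first 19 terms.
∑_{k=1}^{74} k² = 74×75×149/6 = 137825
∑_{k=1}^{19} k² = 19×20×39/6 = 2470
∑_{k=20}^{74} k² = 137825 - 2470 = 135355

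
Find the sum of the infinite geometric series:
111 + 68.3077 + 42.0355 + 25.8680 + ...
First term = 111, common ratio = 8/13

For |r| < 1, S = a / (1 - r)
S = 111 / (1 - (8/13))
S = 111 / (5/13)
S = 1443/5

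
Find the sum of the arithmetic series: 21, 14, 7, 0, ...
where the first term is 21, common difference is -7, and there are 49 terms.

Sₙ = n/2 × (first + last)
Last term = a + (n-1)d = 21 + (49-1)×(-7) = -315
S_49 = 49/2 × (21 + (-315))
S_49 = 49/2 × (-294) = -7203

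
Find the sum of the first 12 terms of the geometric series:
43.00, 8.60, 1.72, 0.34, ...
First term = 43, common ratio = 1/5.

Sₙ = a(1 - rⁿ) / (1 - r)
S_12 = 43(1 - (1/5)^12) / (1 - (1/5))
S_12 = 43(1 - (1/244140625)) / (4/5)
S_12 = 2624511708/48828125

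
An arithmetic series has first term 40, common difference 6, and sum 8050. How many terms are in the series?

Using S = n/2 × [2a + (n-1)d]
8050 = n/2 × [2(40) + (n-1)(6)]
8050 = n/2 × [80 + 6n - 6]
16100 = n × [74 + 6n]
6n² + (74)n - 16100 = 0
Discriminant: Δ = (74)² - 4(6)(-16100) = 5476 + 386400 = 391876
√Δ = 626
n = [-(74) + √Δ] / (2·6) = (-74 + 626) / 12 = 552 / 12 = 46
(The negative root is discarded since n must be a positive integer.)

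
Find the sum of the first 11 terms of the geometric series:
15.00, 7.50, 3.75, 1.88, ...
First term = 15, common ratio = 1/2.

Sₙ = a(1 - rⁿ) / (1 - r)
S_11 = 15(1 - (1/2)^11) / (1 - (1/2))
S_11 = 15(1 - (1/2048)) / (1/2)
S_11 = 30705/1024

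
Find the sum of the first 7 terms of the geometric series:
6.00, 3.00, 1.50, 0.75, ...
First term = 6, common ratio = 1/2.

Sₙ = a(1 - rⁿ) / (1 - r)
S_7 = 6(1 - (1/2)^7) / (1 - (1/2))
S_7 = 6(1 - (1/128)) / (1/2)
S_7 = 381/32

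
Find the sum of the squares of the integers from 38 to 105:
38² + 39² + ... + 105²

Use ∑_{k=1}^{n} k² = n(n+1)(2n+1)/6, then subtract the first 37 terms.
∑_{k=1}^{105} k² = 105×106×211/6 = 391405
∑_{k=1}^{37} k² = 37×38×75/6 = 17575
∑_{k=38}^{105} k² = 391405 - 17575 = 373830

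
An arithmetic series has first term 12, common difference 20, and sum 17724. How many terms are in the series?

Using S = n/2 × [2a + (n-1)d]
17724 = n/2 × [2(12) + (n-1)(20)]
17724 = n/2 × [24 + 20n - 20]
35448 = n × [4 + 20n]
20n² + (4)n - 35448 = 0
Discriminant: Δ = (4)² - 4(20)(-35448) = 16 + 2835840 = 2835856
√Δ = 1684
n = [-(4) + √Δ] / (2·20) = (-4 + 1684) / 40 = 1680 / 40 = 42
(The negative root is discarded since n must be a positive integer.)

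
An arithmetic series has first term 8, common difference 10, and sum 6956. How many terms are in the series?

Using S = n/2 × [2a + (n-1)d]
6956 = n/2 × [2(8) + (n-1)(10)]
6956 = n/2 × [16 + 10n - 10]
13912 = n × [6 + 10n]
10n² + (6)n - 13912 = 0
Discriminant: Δ = (6)² - 4(10)(-13912) = 36 + 556480 = 556516
√Δ = 746
n = [-(6) + √Δ] / (2·10) = (-6 + 746) / 20 = 740 / 20 = 37
(The negative root is discarded since n must be a positive integer.)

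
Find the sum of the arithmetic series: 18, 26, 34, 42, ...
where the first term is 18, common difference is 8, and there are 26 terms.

Sₙ = n/2 × (first + last)
Last term = a + (n-1)d = 18 + (26-1)×8 = 218
S_26 = 26/2 × (18 + 218)
S_26 = 26/2 × 236 = 3068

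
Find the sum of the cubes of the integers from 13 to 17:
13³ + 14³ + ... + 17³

Use ∑_{k=1}^{n} k³ = [n(n+1)/2]², then subtract the first 12 terms.
∑_{k=1}^{17} k³ = [17×18/2]² = 153² = 23409
∑_{k=1}^{12} k³ = [12×13/2]² = 78² = 6084
∑_{k=13}^{17} k³ = 23409 - 6084 = 17325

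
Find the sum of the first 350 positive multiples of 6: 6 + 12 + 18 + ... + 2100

Factor out 6: = 6(1 + 2 + ... + 350) = 6 × n(n+1)/2
= 6 × 350×351/2
= 6 × 61425
= 368550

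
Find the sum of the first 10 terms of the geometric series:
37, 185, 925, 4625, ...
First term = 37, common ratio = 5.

Sₙ = a(1 - rⁿ) / (1 - r)
S_10 = 37(1 - 5^10) / (1 - 5)
S_10 = 37(1 - 9765625) / (-4)
S_10 = 90332022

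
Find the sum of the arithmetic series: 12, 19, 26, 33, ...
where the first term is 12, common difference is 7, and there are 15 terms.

Sₙ = n/2 × (first + last)
Last term = a + (n-1)d = 12 + (15-1)×7 = 110
S_15 = 15/2 × (12 + 110)
S_15 = 15/2 × 122 = 915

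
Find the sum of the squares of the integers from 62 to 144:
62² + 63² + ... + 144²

Use ∑_{k=1}^{n} k² = n(n+1)(2n+1)/6, then subtract the first 61 terms.
∑_{k=1}^{144} k² = 144×145×289/6 = 1005720
∑_{k=1}^{61} k² = 61×62×123/6 = 77531
∑_{k=62}^{144} k² = 1005720 - 77531 = 928189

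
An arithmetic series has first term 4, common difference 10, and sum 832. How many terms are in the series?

Using S = n/2 × [2a + (n-1)d]
832 = n/2 × [2(4) + (n-1)(10)]
832 = n/2 × [8 + 10n - 10]
1664 = n × [-2 + 10n]
10n² + (-2)n - 1664 = 0
Discriminant: Δ = (-2)² - 4(10)(-1664) = 4 + 66560 = 66564
√Δ = 258
n = [-(-2) + √Δ] / (2·10) = (2 + 258) / 20 = 260 / 20 = 13
(The negative root is discarded since n must be a positive integer.)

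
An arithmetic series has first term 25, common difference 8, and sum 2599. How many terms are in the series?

Using S = n/2 × [2a + (n-1)d]
2599 = n/2 × [2(25) + (n-1)(8)]
2599 = n/2 × [50 + 8n - 8]
5198 = n × [42 + 8n]
8n² + (42)n - 5198 = 0
Discriminant: Δ = (42)² - 4(8)(-5198) = 1764 + 166336 = 168100
√Δ = 410
n = [-(42) + √Δ] / (2·8) = (-42 + 410) / 16 = 368 / 16 = 23
(The negative root is discarded since n must be a positive integer.)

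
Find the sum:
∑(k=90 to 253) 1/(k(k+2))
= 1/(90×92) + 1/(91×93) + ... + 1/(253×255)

Partial fractions: 1/(k(k+2)) = (1/2)[1/k - 1/(k+2)]
Telescoping leaves the first two and last two terms:
= (1/2)[1/90 + 1/91 - 1/254 - 1/255]
= 125911/17682210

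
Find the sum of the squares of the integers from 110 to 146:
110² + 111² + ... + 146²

Use ∑_{k=1}^{n} k² = n(n+1)(2n+1)/6, then subtract the first 109 terms.
∑_{k=1}^{146} k² = 146×147×293/6 = 1048061
∑_{k=1}^{109} k² = 109×110×219/6 = 437635
∑_{k=110}^{146} k² = 1048061 - 437635 = 610426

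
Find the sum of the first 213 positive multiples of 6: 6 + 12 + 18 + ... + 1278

Factor out 6: = 6(1 + 2 + ... + 213) = 6 × n(n+1)/2
= 6 × 213×214/2
= 6 × 22791
= 136746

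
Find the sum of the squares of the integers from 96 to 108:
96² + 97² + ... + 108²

Use ∑_{k=1}^{n} k² = n(n+1)(2n+1)/6, then subtract the first 95 terms.
∑_{k=1}^{108} k² = 108×109×217/6 = 425754
∑_{k=1}^{95} k² = 95×96×191/6 = 290320
∑_{k=96}^{108} k² = 425754 - 290320 = 135434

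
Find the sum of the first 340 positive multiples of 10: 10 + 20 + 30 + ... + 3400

Factor out 10: = 10(1 + 2 + ... + 340) = 10 × n(n+1)/2
= 10 × 340×341/2
= 10 × 57970
= 579700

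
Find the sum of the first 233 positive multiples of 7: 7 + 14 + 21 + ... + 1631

Factor out 7: = 7(1 + 2 + ... + 233) = 7 × n(n+1)/2
= 7 × 233×234/2
= 7 × 27261
= 190827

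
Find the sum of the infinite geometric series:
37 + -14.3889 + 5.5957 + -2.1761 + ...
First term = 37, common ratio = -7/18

For |r| < 1, S = a / (1 - r)
S = 37 / (1 - (-7/18))
S = 37 / (25/18)
S = 666/25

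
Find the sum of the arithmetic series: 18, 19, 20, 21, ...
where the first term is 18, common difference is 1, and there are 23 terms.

Sₙ = n/2 × (first + last)
Last term = a + (n-1)d = 18 + (23-1)×1 = 40
S_23 = 23/2 × (18 + 40)
S_23 = 23/2 × 58 = 667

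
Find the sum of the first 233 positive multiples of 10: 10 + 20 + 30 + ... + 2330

Factor out 10: = 10(1 + 2 + ... + 233) = 10 × n(n+1)/2
= 10 × 233×234/2
= 10 × 27261
= 272610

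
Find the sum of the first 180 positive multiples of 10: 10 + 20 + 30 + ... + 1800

Factor out 10: = 10(1 + 2 + ... + 180) = 10 × n(n+1)/2
= 10 × 180×181/2
= 10 × 16290
= 162900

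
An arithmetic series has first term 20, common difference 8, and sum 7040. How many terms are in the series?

Using S = n/2 × [2a + (n-1)d]
7040 = n/2 × [2(20) + (n-1)(8)]
7040 = n/2 × [40 + 8n - 8]
14080 = n × [32 + 8n]
8n² + (32)n - 14080 = 0
Discriminant: Δ = (32)² - 4(8)(-14080) = 1024 + 450560 = 451584
√Δ = 672
n = [-(32) + √Δ] / (2·8) = (-32 + 672) / 16 = 640 / 16 = 40
(The negative root is discarded since n must be a positive integer.)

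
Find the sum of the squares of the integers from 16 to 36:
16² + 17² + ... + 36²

Use ∑_{k=1}^{n} k² = n(n+1)(2n+1)/6, then subtract the first 15 terms.
∑_{k=1}^{36} k² = 36×37×73/6 = 16206
∑_{k=1}^{15} k² = 15×16×31/6 = 1240
∑_{k=16}^{36} k² = 16206 - 1240 = 14966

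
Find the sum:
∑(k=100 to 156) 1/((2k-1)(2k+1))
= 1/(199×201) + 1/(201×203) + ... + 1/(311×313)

Partial fractions: 1/((2k-1)(2k+1)) = (1/2)[1/(2k-1) - 1/(2k+1)]
The series telescopes:
= (1/2)[1/199 - 1/313]
= 57/62287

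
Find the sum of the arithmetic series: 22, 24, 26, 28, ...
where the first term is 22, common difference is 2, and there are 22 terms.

Sₙ = n/2 × (first + last)
Last term = a + (n-1)d = 22 + (22-1)×2 = 64
S_22 = 22/2 × (22 + 64)
S_22 = 22/2 × 86 = 946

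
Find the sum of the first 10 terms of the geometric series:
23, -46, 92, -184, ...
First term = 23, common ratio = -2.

Sₙ = a(1 - rⁿ) / (1 - r)
S_10 = 23(1 - (-2)^10) / (1 - (-2))
S_10 = 23(1 - 1024) / (3)
S_10 = -7843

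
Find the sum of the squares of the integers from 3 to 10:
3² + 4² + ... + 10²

Use ∑_{k=1}^{n} k² = n(n+1)(2n+1)/6, then subtract the first 2 terms.
∑_{k=1}^{10} k² = 10×11×21/6 = 385
∑_{k=1}^{2} k² = 2×3×5/6 = 5
∑_{k=3}^{10} k² = 385 - 5 = 380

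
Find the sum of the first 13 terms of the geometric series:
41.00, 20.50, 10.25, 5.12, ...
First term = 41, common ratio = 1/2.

Sₙ = a(1 - rⁿ) / (1 - r)
S_13 = 41(1 - (1/2)^13) / (1 - (1/2))
S_13 = 41(1 - (1/8192)) / (1/2)
S_13 = 335831/4096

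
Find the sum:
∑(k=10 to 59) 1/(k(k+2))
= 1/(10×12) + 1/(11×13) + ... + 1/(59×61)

Partial fractions: 1/(k(k+2)) = (1/2)[1/k - 1/(k+2)]
Telescoping leaves the first two and last two terms:
= (1/2)[1/10 + 1/11 - 1/60 - 1/61]
= 1271/16104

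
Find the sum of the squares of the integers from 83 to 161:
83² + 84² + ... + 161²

Use ∑_{k=1}^{n} k² = n(n+1)(2n+1)/6, then subtract the first 82 terms.
∑_{k=1}^{161} k² = 161×162×323/6 = 1404081
∑_{k=1}^{82} k² = 82×83×165/6 = 187165
∑_{k=83}^{161} k² = 1404081 - 187165 = 1216916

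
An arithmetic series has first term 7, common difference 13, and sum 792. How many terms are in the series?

Using S = n/2 × [2a + (n-1)d]
792 = n/2 × [2(7) + (n-1)(13)]
792 = n/2 × [14 + 13n - 13]
1584 = n × [1 + 13n]
13n² + (1)n - 1584 = 0
Discriminant: Δ = (1)² - 4(13)(-1584) = 1 + 82368 = 82369
√Δ = 287
n = [-(1) + √Δ] / (2·13) = (-1 + 287) / 26 = 286 / 26 = 11
(The negative root is discarded since n must be a positive integer.)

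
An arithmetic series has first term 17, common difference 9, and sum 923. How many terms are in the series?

Using S = n/2 × [2a + (n-1)d]
923 = n/2 × [2(17) + (n-1)(9)]
923 = n/2 × [34 + 9n - 9]
1846 = n × [25 + 9n]
9n² + (25)n - 1846 = 0
Discriminant: Δ = (25)² - 4(9)(-1846) = 625 + 66456 = 67081
√Δ = 259
n = [-(25) + √Δ] / (2·9) = (-25 + 259) / 18 = 234 / 18 = 13
(The negative root is discarded since n must be a positive integer.)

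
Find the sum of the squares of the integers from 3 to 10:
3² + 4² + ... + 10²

Use ∑_{k=1}^{n} k² = n(n+1)(2n+1)/6, then subtract the first 2 terms.
∑_{k=1}^{10} k² = 10×11×21/6 = 385
∑_{k=1}^{2} k² = 2×3×5/6 = 5
∑_{k=3}^{10} k² = 385 - 5 = 380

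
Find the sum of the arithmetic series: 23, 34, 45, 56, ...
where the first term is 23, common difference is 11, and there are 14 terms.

Sₙ = n/2 × (first + last)
Last term = a + (n-1)d = 23 + (14-1)×11 = 166
S_14 = 14/2 × (23 + 166)
S_14 = 14/2 × 189 = 1323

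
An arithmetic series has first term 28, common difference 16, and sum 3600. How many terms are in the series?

Using S = n/2 × [2a + (n-1)d]
3600 = n/2 × [2(28) + (n-1)(16)]
3600 = n/2 × [56 + 16n - 16]
7200 = n × [40 + 16n]
16n² + (40)n - 7200 = 0
Discriminant: Δ = (40)² - 4(16)(-7200) = 1600 + 460800 = 462400
√Δ = 680
n = [-(40) + √Δ] / (2·16) = (-40 + 680) / 32 = 640 / 32 = 20
(The negative root is discarded since n must be a positive integer.)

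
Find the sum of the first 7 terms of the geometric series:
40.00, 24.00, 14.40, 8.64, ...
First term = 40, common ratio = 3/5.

Sₙ = a(1 - rⁿ) / (1 - r)
S_7 = 40(1 - (3/5)^7) / (1 - (3/5))
S_7 = 40(1 - (2187/78125)) / (2/5)
S_7 = 303752/3125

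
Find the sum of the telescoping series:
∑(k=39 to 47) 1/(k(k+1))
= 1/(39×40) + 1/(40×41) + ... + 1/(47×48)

Partial fractions: 1/(k(k+1)) = 1/k - 1/(k+1)
The series telescopes:
= (1/39 - 1/40) + (1/40 - 1/41) + ... + (1/47 - 1/48)
= 1/39 - 1/48
= 1/208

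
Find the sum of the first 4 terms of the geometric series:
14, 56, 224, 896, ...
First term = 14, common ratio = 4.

Sₙ = a(1 - rⁿ) / (1 - r)
S_4 = 14(1 - 4^4) / (1 - 4)
S_4 = 14(1 - 256) / (-3)
S_4 = 1190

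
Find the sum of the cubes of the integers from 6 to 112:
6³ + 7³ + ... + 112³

Use ∑_{k=1}^{n} k³ = [n(n+1)/2]², then subtract the first 5 terms.
∑_{k=1}^{112} k³ = [112×113/2]² = 6328² = 40043584
∑_{k=1}^{5} k³ = [5×6/2]² = 15² = 225
∑_{k=6}^{112} k³ = 40043584 - 225 = 40043359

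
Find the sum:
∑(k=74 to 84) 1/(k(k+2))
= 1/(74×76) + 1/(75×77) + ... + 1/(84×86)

Partial fractions: 1/(k(k+2)) = (1/2)[1/k - 1/(k+2)]
Telescoping leaves the first two and last two terms:
= (1/2)[1/74 + 1/75 - 1/85 - 1/86]
= 7007/4057050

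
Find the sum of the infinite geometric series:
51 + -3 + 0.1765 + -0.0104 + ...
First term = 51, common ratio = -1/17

For |r| < 1, S = a / (1 - r)
S = 51 / (1 - (-1/17))
S = 51 / (18/17)
S = 289/6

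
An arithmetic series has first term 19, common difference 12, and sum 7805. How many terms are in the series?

Using S = n/2 × [2a + (n-1)d]
7805 = n/2 × [2(19) + (n-1)(12)]
7805 = n/2 × [38 + 12n - 12]
15610 = n × [26 + 12n]
12n² + (26)n - 15610 = 0
Discriminant: Δ = (26)² - 4(12)(-15610) = 676 + 749280 = 749956
√Δ = 866
n = [-(26) + √Δ] / (2·12) = (-26 + 866) / 24 = 840 / 24 = 35
(The negative root is discarded since n must be a positive integer.)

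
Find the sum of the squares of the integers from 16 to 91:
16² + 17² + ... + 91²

Use ∑_{k=1}^{n} k² = n(n+1)(2n+1)/6, then subtract the first 15 terms.
∑_{k=1}^{91} k² = 91×92×183/6 = 255346
∑_{k=1}^{15} k² = 15×16×31/6 = 1240
∑_{k=16}^{91} k² = 255346 - 1240 = 254106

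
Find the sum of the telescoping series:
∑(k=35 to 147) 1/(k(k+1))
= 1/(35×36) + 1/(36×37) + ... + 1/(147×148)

Partial fractions: 1/(k(k+1)) = 1/k - 1/(k+1)
The series telescopes:
= (1/35 - 1/36) + (1/36 - 1/37) + ... + (1/147 - 1/148)
= 1/35 - 1/148
= 113/5180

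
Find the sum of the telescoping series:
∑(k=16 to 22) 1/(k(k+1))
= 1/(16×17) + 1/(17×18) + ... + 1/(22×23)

Partial fractions: 1/(k(k+1)) = 1/k - 1/(k+1)
The series telescopes:
= (1/16 - 1/17) + (1/17 - 1/18) + ... + (1/22 - 1/23)
= 1/16 - 1/23
= 7/368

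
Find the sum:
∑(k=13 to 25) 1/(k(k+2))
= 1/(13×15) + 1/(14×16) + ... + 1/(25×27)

Partial fractions: 1/(k(k+2)) = (1/2)[1/k - 1/(k+2)]
Telescoping leaves the first two and last two terms:
= (1/2)[1/13 + 1/14 - 1/26 - 1/27]
= 179/4914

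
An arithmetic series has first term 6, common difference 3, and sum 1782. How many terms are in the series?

Using S = n/2 × [2a + (n-1)d]
1782 = n/2 × [2(6) + (n-1)(3)]
1782 = n/2 × [12 + 3n - 3]
3564 = n × [9 + 3n]
3n² + (9)n - 3564 = 0
Discriminant: Δ = (9)² - 4(3)(-3564) = 81 + 42768 = 42849
√Δ = 207
n = [-(9) + √Δ] / (2·3) = (-9 + 207) / 6 = 198 / 6 = 33
(The negative root is discarded since n must be a positive integer.)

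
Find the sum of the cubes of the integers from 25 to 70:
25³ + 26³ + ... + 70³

Use ∑_{k=1}^{n} k³ = [n(n+1)/2]², then subtract the first 24 terms.
∑_{k=1}^{70} k³ = [70×71/2]² = 2485² = 6175225
∑_{k=1}^{24} k³ = [24×25/2]² = 300² = 90000
∑_{k=25}^{70} k³ = 6175225 - 90000 = 6085225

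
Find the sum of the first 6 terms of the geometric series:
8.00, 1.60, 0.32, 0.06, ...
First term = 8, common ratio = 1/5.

Sₙ = a(1 - rⁿ) / (1 - r)
S_6 = 8(1 - (1/5)^6) / (1 - (1/5))
S_6 = 8(1 - (1/15625)) / (4/5)
S_6 = 31248/3125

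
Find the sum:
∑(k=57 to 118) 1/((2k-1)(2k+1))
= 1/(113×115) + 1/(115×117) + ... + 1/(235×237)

Partial fractions: 1/((2k-1)(2k+1)) = (1/2)[1/(2k-1) - 1/(2k+1)]
The series telescopes:
= (1/2)[1/113 - 1/237]
= 62/26781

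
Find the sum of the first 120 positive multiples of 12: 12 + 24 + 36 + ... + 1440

Factor out 12: = 12(1 + 2 + ... + 120) = 12 × n(n+1)/2
= 12 × 120×121/2
= 12 × 7260
= 87120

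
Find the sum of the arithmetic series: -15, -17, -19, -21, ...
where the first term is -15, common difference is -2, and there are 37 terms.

Sₙ = n/2 × (first + last)
Last term = a + (n-1)d = -15 + (37-1)×(-2) = -87
S_37 = 37/2 × (-15 + (-87))
S_37 = 37/2 × (-102) = -1887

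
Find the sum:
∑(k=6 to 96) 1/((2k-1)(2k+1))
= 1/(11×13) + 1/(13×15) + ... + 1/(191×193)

Partial fractions: 1/((2k-1)(2k+1)) = (1/2)[1/(2k-1) - 1/(2k+1)]
The series telescopes:
= (1/2)[1/11 - 1/193]
= 91/2123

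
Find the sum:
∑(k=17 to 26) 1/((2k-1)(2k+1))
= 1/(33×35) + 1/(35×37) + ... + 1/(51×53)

Partial fractions: 1/((2k-1)(2k+1)) = (1/2)[1/(2k-1) - 1/(2k+1)]
The series telescopes:
= (1/2)[1/33 - 1/53]
= 10/1749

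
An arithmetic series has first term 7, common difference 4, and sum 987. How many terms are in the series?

Using S = n/2 × [2a + (n-1)d]
987 = n/2 × [2(7) + (n-1)(4)]
987 = n/2 × [14 + 4n - 4]
1974 = n × [10 + 4n]
4n² + (10)n - 1974 = 0
Discriminant: Δ = (10)² - 4(4)(-1974) = 100 + 31584 = 31684
√Δ = 178
n = [-(10) + √Δ] / (2·4) = (-10 + 178) / 8 = 168 / 8 = 21
(The negative root is discarded since n must be a positive integer.)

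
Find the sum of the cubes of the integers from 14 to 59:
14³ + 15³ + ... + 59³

Use ∑_{k=1}^{n} k³ = [n(n+1)/2]², then subtract the first 13 terms.
∑_{k=1}^{59} k³ = [59×60/2]² = 1770² = 3132900
∑_{k=1}^{13} k³ = [13×14/2]² = 91² = 8281
∑_{k=14}^{59} k³ = 3132900 - 8281 = 3124619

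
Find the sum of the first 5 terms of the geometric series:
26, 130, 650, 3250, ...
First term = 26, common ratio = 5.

Sₙ = a(1 - rⁿ) / (1 - r)
S_5 = 26(1 - 5^5) / (1 - 5)
S_5 = 26(1 - 3125) / (-4)
S_5 = 20306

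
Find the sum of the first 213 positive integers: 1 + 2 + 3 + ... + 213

Formula: ∑k = n(n+1)/2
= 213×214/2
= 45582/2
= 22791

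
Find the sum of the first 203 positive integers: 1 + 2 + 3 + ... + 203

Formula: ∑k = n(n+1)/2
= 203×204/2
= 41412/2
= 20706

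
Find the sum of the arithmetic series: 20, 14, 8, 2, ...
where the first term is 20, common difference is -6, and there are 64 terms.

Sₙ = n/2 × (first + last)
Last term = a + (n-1)d = 20 + (64-1)×(-6) = -358
S_64 = 64/2 × (20 + (-358))
S_64 = 64/2 × (-338) = -10816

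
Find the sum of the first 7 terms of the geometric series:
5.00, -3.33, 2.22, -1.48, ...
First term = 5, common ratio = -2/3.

Sₙ = a(1 - rⁿ) / (1 - r)
S_7 = 5(1 - (-2/3)^7) / (1 - (-2/3))
S_7 = 5(1 - (-128/2187)) / (5/3)
S_7 = 2315/729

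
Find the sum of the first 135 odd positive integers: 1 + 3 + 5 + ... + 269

Sum of first n odd numbers = n²
= 135²
= 18225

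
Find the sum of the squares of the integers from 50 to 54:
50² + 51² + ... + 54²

Use ∑_{k=1}^{n} k² = n(n+1)(2n+1)/6, then subtract the first 49 terms.
∑_{k=1}^{54} k² = 54×55×109/6 = 53955
∑_{k=1}^{49} k² = 49×50×99/6 = 40425
∑_{k=50}^{54} k² = 53955 - 40425 = 13530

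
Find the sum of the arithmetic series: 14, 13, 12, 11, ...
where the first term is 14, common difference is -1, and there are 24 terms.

Sₙ = n/2 × (first + last)
Last term = a + (n-1)d = 14 + (24-1)×(-1) = -9
S_24 = 24/2 × (14 + (-9))
S_24 = 24/2 × 5 = 60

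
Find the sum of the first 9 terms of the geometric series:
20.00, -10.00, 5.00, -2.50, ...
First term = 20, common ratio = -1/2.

Sₙ = a(1 - rⁿ) / (1 - r)
S_9 = 20(1 - (-1/2)^9) / (1 - (-1/2))
S_9 = 20(1 - (-1/512)) / (3/2)
S_9 = 855/64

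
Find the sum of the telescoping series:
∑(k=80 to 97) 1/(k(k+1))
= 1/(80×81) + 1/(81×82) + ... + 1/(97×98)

Partial fractions: 1/(k(k+1)) = 1/k - 1/(k+1)
The series telescopes:
= (1/80 - 1/81) + (1/81 - 1/82) + ... + (1/97 - 1/98)
= 1/80 - 1/98
= 9/3920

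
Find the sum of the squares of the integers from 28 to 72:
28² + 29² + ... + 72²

Use ∑_{k=1}^{n} k² = n(n+1)(2n+1)/6, then subtract the first 27 terms.
∑_{k=1}^{72} k² = 72×73×145/6 = 127020
∑_{k=1}^{27} k² = 27×28×55/6 = 6930
∑_{k=28}^{72} k² = 127020 - 6930 = 120090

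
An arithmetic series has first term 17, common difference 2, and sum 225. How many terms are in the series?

Using S = n/2 × [2a + (n-1)d]
225 = n/2 × [2(17) + (n-1)(2)]
225 = n/2 × [34 + 2n - 2]
450 = n × [32 + 2n]
2n² + (32)n - 450 = 0
Discriminant: Δ = (32)² - 4(2)(-450) = 1024 + 3600 = 4624
√Δ = 68
n = [-(32) + √Δ] / (2·2) = (-32 + 68) / 4 = 36 / 4 = 9
(The negative root is discarded since n must be a positive integer.)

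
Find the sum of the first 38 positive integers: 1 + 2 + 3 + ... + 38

Formula: ∑k = n(n+1)/2
= 38×39/2
= 1482/2
= 741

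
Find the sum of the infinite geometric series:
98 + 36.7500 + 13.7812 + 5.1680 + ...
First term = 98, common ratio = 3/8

For |r| < 1, S = a / (1 - r)
S = 98 / (1 - (3/8))
S = 98 / (5/8)
S = 784/5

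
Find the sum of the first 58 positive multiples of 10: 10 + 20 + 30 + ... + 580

Factor out 10: = 10(1 + 2 + ... + 58) = 10 × n(n+1)/2
= 10 × 58×59/2
= 10 × 1711
= 17110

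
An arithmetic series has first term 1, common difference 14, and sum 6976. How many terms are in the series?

Using S = n/2 × [2a + (n-1)d]
6976 = n/2 × [2(1) + (n-1)(14)]
6976 = n/2 × [2 + 14n - 14]
13952 = n × [-12 + 14n]
14n² + (-12)n - 13952 = 0
Discriminant: Δ = (-12)² - 4(14)(-13952) = 144 + 781312 = 781456
√Δ = 884
n = [-(-12) + √Δ] / (2·14) = (12 + 884) / 28 = 896 / 28 = 32
(The negative root is discarded since n must be a positive integer.)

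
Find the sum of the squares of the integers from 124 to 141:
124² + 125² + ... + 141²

Use ∑_{k=1}^{n} k² = n(n+1)(2n+1)/6, then subtract the first 123 terms.
∑_{k=1}^{141} k² = 141×142×283/6 = 944371
∑_{k=1}^{123} k² = 123×124×247/6 = 627874
∑_{k=124}^{141} k² = 944371 - 627874 = 316497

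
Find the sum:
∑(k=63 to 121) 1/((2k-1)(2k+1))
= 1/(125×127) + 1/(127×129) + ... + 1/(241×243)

Partial fractions: 1/((2k-1)(2k+1)) = (1/2)[1/(2k-1) - 1/(2k+1)]
The series telescopes:
= (1/2)[1/125 - 1/243]
= 59/30375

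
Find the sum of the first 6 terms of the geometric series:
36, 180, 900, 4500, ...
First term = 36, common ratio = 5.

Sₙ = a(1 - rⁿ) / (1 - r)
S_6 = 36(1 - 5^6) / (1 - 5)
S_6 = 36(1 - 15625) / (-4)
S_6 = 140616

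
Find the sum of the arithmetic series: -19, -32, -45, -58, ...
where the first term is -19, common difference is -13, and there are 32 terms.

Sₙ = n/2 × (first + last)
Last term = a + (n-1)d = -19 + (32-1)×(-13) = -422
S_32 = 32/2 × (-19 + (-422))
S_32 = 32/2 × (-441) = -7056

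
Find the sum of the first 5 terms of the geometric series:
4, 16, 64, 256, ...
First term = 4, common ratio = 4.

Sₙ = a(1 - rⁿ) / (1 - r)
S_5 = 4(1 - 4^5) / (1 - 4)
S_5 = 4(1 - 1024) / (-3)
S_5 = 1364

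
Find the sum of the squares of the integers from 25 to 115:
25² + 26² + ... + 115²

Use ∑_{k=1}^{n} k² = n(n+1)(2n+1)/6, then subtract the first 24 terms.
∑_{k=1}^{115} k² = 115×116×231/6 = 513590
∑_{k=1}^{24} k² = 24×25×49/6 = 4900
∑_{k=25}^{115} k² = 513590 - 4900 = 508690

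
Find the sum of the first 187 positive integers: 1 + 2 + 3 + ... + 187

Formula: ∑k = n(n+1)/2
= 187×188/2
= 35156/2
= 17578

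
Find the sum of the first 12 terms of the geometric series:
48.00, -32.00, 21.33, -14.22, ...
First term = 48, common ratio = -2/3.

Sₙ = a(1 - rⁿ) / (1 - r)
S_12 = 48(1 - (-2/3)^12) / (1 - (-2/3))
S_12 = 48(1 - (4096/531441)) / (5/3)
S_12 = 1687504/59049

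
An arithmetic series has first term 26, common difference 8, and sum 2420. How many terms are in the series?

Using S = n/2 × [2a + (n-1)d]
2420 = n/2 × [2(26) + (n-1)(8)]
2420 = n/2 × [52 + 8n - 8]
4840 = n × [44 + 8n]
8n² + (44)n - 4840 = 0
Discriminant: Δ = (44)² - 4(8)(-4840) = 1936 + 154880 = 156816
√Δ = 396
n = [-(44) + √Δ] / (2·8) = (-44 + 396) / 16 = 352 / 16 = 22
(The negative root is discarded since n must be a positive integer.)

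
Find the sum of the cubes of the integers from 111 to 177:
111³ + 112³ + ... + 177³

Use ∑_{k=1}^{n} k³ = [n(n+1)/2]², then subtract the first 110 terms.
∑_{k=1}^{177} k³ = [177×178/2]² = 15753² = 248157009
∑_{k=1}^{110} k³ = [110×111/2]² = 6105² = 37271025
∑_{k=111}^{177} k³ = 248157009 - 37271025 = 210885984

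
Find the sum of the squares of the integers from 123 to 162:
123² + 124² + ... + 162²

Use ∑_{k=1}^{n} k² = n(n+1)(2n+1)/6, then subtract the first 122 terms.
∑_{k=1}^{162} k² = 162×163×325/6 = 1430325
∑_{k=1}^{122} k² = 122×123×245/6 = 612745
∑_{k=123}^{162} k² = 1430325 - 612745 = 817580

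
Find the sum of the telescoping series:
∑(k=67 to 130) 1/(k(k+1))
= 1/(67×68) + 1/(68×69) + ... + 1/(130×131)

Partial fractions: 1/(k(k+1)) = 1/k - 1/(k+1)
The series telescopes:
= (1/67 - 1/68) + (1/68 - 1/69) + ... + (1/130 - 1/131)
= 1/67 - 1/131
= 64/8777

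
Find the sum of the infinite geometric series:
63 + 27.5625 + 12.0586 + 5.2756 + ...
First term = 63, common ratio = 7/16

For |r| < 1, S = a / (1 - r)
S = 63 / (1 - (7/16))
S = 63 / (9/16)
S = 112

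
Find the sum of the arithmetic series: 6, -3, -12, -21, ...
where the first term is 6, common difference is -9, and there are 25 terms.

Sₙ = n/2 × (first + last)
Last term = a + (n-1)d = 6 + (25-1)×(-9) = -210
S_25 = 25/2 × (6 + (-210))
S_25 = 25/2 × (-204) = -2550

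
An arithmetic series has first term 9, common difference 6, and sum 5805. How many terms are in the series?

Using S = n/2 × [2a + (n-1)d]
5805 = n/2 × [2(9) + (n-1)(6)]
5805 = n/2 × [18 + 6n - 6]
11610 = n × [12 + 6n]
6n² + (12)n - 11610 = 0
Discriminant: Δ = (12)² - 4(6)(-11610) = 144 + 278640 = 278784
√Δ = 528
n = [-(12) + √Δ] / (2·6) = (-12 + 528) / 12 = 516 / 12 = 43
(The negative root is discarded since n must be a positive integer.)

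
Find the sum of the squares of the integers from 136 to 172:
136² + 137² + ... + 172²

Use ∑_{k=1}^{n} k² = n(n+1)(2n+1)/6, then subtract the first 135 terms.
∑_{k=1}^{172} k² = 172×173×345/6 = 1710970
∑_{k=1}^{135} k² = 135×136×271/6 = 829260
∑_{k=136}^{172} k² = 1710970 - 829260 = 881710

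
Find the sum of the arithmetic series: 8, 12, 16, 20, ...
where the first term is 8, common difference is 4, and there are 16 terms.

Sₙ = n/2 × (first + last)
Last term = a + (n-1)d = 8 + (16-1)×4 = 68
S_16 = 16/2 × (8 + 68)
S_16 = 16/2 × 76 = 608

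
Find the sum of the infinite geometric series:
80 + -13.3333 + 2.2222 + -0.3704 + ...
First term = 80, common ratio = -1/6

For |r| < 1, S = a / (1 - r)
S = 80 / (1 - (-1/6))
S = 80 / (7/6)
S = 480/7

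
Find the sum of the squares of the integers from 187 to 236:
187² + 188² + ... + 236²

Use ∑_{k=1}^{n} k² = n(n+1)(2n+1)/6, then subtract the first 186 terms.
∑_{k=1}^{236} k² = 236×237×473/6 = 4409306
∑_{k=1}^{186} k² = 186×187×373/6 = 2162281
∑_{k=187}^{236} k² = 4409306 - 2162281 = 2247025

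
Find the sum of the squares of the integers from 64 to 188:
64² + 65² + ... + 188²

Use ∑_{k=1}^{n} k² = n(n+1)(2n+1)/6, then subtract the first 63 terms.
∑_{k=1}^{188} k² = 188×189×377/6 = 2232594
∑_{k=1}^{63} k² = 63×64×127/6 = 85344
∑_{k=64}^{188} k² = 2232594 - 85344 = 2147250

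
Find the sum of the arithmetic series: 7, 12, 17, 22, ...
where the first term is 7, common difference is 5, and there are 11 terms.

Sₙ = n/2 × (first + last)
Last term = a + (n-1)d = 7 + (11-1)×5 = 57
S_11 = 11/2 × (7 + 57)
S_11 = 11/2 × 64 = 352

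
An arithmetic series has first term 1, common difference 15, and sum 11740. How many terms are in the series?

Using S = n/2 × [2a + (n-1)d]
11740 = n/2 × [2(1) + (n-1)(15)]
11740 = n/2 × [2 + 15n - 15]
23480 = n × [-13 + 15n]
15n² + (-13)n - 23480 = 0
Discriminant: Δ = (-13)² - 4(15)(-23480) = 169 + 1408800 = 1408969
√Δ = 1187
n = [-(-13) + √Δ] / (2·15) = (13 + 1187) / 30 = 1200 / 30 = 40
(The negative root is discarded since n must be a positive integer.)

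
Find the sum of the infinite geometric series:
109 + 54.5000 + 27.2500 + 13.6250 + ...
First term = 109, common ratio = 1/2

For |r| < 1, S = a / (1 - r)
S = 109 / (1 - (1/2))
S = 109 / (1/2)
S = 218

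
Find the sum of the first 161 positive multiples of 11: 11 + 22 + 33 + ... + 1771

Factor out 11: = 11(1 + 2 + ... + 161) = 11 × n(n+1)/2
= 11 × 161×162/2
= 11 × 13041
= 143451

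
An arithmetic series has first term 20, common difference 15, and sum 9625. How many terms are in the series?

Using S = n/2 × [2a + (n-1)d]
9625 = n/2 × [2(20) + (n-1)(15)]
9625 = n/2 × [40 + 15n - 15]
19250 = n × [25 + 15n]
15n² + (25)n - 19250 = 0
Discriminant: Δ = (25)² - 4(15)(-19250) = 625 + 1155000 = 1155625
√Δ = 1075
n = [-(25) + √Δ] / (2·15) = (-25 + 1075) / 30 = 1050 / 30 = 35
(The negative root is discarded since n must be a positive integer.)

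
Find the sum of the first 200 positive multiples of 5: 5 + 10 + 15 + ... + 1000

Factor out 5: = 5(1 + 2 + ... + 200) = 5 × n(n+1)/2
= 5 × 200×201/2
= 5 × 20100
= 100500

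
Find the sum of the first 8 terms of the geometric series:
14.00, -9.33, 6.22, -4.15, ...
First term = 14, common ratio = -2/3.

Sₙ = a(1 - rⁿ) / (1 - r)
S_8 = 14(1 - (-2/3)^8) / (1 - (-2/3))
S_8 = 14(1 - (256/6561)) / (5/3)
S_8 = 17654/2187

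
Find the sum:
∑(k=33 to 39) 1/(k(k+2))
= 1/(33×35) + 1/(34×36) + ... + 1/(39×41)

Partial fractions: 1/(k(k+2)) = (1/2)[1/k - 1/(k+2)]
Telescoping leaves the first two and last two terms:
= (1/2)[1/33 + 1/34 - 1/40 - 1/41]
= 9499/1840080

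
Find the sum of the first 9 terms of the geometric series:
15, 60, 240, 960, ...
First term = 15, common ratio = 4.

Sₙ = a(1 - rⁿ) / (1 - r)
S_9 = 15(1 - 4^9) / (1 - 4)
S_9 = 15(1 - 262144) / (-3)
S_9 = 1310715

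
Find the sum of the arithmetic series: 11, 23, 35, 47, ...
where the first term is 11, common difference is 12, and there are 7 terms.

Sₙ = n/2 × (first + last)
Last term = a + (n-1)d = 11 + (7-1)×12 = 83
S_7 = 7/2 × (11 + 83)
S_7 = 7/2 × 94 = 329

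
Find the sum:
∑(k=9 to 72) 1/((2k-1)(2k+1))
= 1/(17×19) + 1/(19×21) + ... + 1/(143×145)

Partial fractions: 1/((2k-1)(2k+1)) = (1/2)[1/(2k-1) - 1/(2k+1)]
The series telescopes:
= (1/2)[1/17 - 1/145]
= 64/2465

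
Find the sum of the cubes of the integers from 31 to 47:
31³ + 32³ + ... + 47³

Use ∑_{k=1}^{n} k³ = [n(n+1)/2]², then subtract the first 30 terms.
∑_{k=1}^{47} k³ = [47×48/2]² = 1128² = 1272384
∑_{k=1}^{30} k³ = [30×31/2]² = 465² = 216225
∑_{k=31}^{47} k³ = 1272384 - 216225 = 1056159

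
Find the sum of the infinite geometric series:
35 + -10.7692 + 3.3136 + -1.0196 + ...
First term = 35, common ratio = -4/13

For |r| < 1, S = a / (1 - r)
S = 35 / (1 - (-4/13))
S = 35 / (17/13)
S = 455/17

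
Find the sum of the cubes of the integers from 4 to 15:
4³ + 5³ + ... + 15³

Use ∑_{k=1}^{n} k³ = [n(n+1)/2]², then subtract the first 3 terms.
∑_{k=1}^{15} k³ = [15×16/2]² = 120² = 14400
∑_{k=1}^{3} k³ = [3×4/2]² = 6² = 36
∑_{k=4}^{15} k³ = 14400 - 36 = 14364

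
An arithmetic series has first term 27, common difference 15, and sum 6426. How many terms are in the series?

Using S = n/2 × [2a + (n-1)d]
6426 = n/2 × [2(27) + (n-1)(15)]
6426 = n/2 × [54 + 15n - 15]
12852 = n × [39 + 15n]
15n² + (39)n - 12852 = 0
Discriminant: Δ = (39)² - 4(15)(-12852) = 1521 + 771120 = 772641
√Δ = 879
n = [-(39) + √Δ] / (2·15) = (-39 + 879) / 30 = 840 / 30 = 28
(The negative root is discarded since n must be a positive integer.)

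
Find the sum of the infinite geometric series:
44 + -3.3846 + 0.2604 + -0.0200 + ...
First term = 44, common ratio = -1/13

For |r| < 1, S = a / (1 - r)
S = 44 / (1 - (-1/13))
S = 44 / (14/13)
S = 286/7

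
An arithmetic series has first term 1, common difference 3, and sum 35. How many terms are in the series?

Using S = n/2 × [2a + (n-1)d]
35 = n/2 × [2(1) + (n-1)(3)]
35 = n/2 × [2 + 3n - 3]
70 = n × [-1 + 3n]
3n² + (-1)n - 70 = 0
Discriminant: Δ = (-1)² - 4(3)(-70) = 1 + 840 = 841
√Δ = 29
n = [-(-1) + √Δ] / (2·3) = (1 + 29) / 6 = 30 / 6 = 5
(The negative root is discarded since n must be a positive integer.)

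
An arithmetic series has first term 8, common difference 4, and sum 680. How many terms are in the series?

Using S = n/2 × [2a + (n-1)d]
680 = n/2 × [2(8) + (n-1)(4)]
680 = n/2 × [16 + 4n - 4]
1360 = n × [12 + 4n]
4n² + (12)n - 1360 = 0
Discriminant: Δ = (12)² - 4(4)(-1360) = 144 + 21760 = 21904
√Δ = 148
n = [-(12) + √Δ] / (2·4) = (-12 + 148) / 8 = 136 / 8 = 17
(The negative root is discarded since n must be a positive integer.)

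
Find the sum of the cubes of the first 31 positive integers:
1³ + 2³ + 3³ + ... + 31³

Formula: ∑k³ = [n(n+1)/2]²
= [31×32/2]²
= 496²
= 246016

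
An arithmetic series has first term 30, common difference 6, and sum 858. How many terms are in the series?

Using S = n/2 × [2a + (n-1)d]
858 = n/2 × [2(30) + (n-1)(6)]
858 = n/2 × [60 + 6n - 6]
1716 = n × [54 + 6n]
6n² + (54)n - 1716 = 0
Discriminant: Δ = (54)² - 4(6)(-1716) = 2916 + 41184 = 44100
√Δ = 210
n = [-(54) + √Δ] / (2·6) = (-54 + 210) / 12 = 156 / 12 = 13
(The negative root is discarded since n must be a positive integer.)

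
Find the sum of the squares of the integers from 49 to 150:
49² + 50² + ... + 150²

Use ∑_{k=1}^{n} k² = n(n+1)(2n+1)/6, then subtract the first 48 terms.
∑_{k=1}^{150} k² = 150×151×301/6 = 1136275
∑_{k=1}^{48} k² = 48×49×97/6 = 38024
∑_{k=49}^{150} k² = 1136275 - 38024 = 1098251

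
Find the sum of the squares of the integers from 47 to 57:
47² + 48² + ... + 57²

Use ∑_{k=1}^{n} k² = n(n+1)(2n+1)/6, then subtract the first 46 terms.
∑_{k=1}^{57} k² = 57×58×115/6 = 63365
∑_{k=1}^{46} k² = 46×47×93/6 = 33511
∑_{k=47}^{57} k² = 63365 - 33511 = 29854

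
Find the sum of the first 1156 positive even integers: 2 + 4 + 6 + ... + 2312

Sum of first n even numbers = n(n+1)
= 1156×1157
= 1337492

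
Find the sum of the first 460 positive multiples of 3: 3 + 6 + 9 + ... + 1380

Factor out 3: = 3(1 + 2 + ... + 460) = 3 × n(n+1)/2
= 3 × 460×461/2
= 3 × 106030
= 318090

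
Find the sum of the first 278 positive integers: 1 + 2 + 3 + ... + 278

Formula: ∑k = n(n+1)/2
= 278×279/2
= 77562/2
= 38781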